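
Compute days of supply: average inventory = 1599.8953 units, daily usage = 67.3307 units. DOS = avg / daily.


DOS = 1599.8953 / 67.3307 = 23.7618

23.7618 days


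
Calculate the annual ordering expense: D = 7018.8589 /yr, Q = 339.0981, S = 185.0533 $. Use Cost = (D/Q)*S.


Number of orders = D/Q = 20.6986
Cost = 20.6986 * 185.0533 = 3830.3459

3830.3459 $/yr


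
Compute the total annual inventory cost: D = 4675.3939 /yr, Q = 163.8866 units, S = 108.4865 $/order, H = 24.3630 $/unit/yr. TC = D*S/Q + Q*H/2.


Ordering cost = D*S/Q = 3094.9273
Holding cost = Q*H/2 = 1996.3846
TC = 3094.9273 + 1996.3846 = 5091.3120

5091.3120 $/yr


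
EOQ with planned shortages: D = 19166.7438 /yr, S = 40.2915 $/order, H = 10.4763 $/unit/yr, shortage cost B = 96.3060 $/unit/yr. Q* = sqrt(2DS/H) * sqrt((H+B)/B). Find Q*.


sqrt(2DS/H) = 383.9653
sqrt((H+B)/B) = 1.0530
Q* = 383.9653 * 1.0530 = 404.3104

404.3104 units


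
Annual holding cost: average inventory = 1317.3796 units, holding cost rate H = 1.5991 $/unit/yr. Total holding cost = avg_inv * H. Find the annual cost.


Cost = 1317.3796 * 1.5991 = 2106.6217

2106.6217 $/yr


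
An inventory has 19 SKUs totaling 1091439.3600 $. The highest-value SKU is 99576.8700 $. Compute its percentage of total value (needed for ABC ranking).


Top item = 99576.8700
Total = 1091439.3600
Percentage = 99576.8700 / 1091439.3600 * 100 = 9.1234

9.1234%


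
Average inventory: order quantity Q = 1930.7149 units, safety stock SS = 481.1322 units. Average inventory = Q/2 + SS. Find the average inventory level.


Q/2 = 965.3574
Avg = 965.3574 + 481.1322 = 1446.4896

1446.4896 units


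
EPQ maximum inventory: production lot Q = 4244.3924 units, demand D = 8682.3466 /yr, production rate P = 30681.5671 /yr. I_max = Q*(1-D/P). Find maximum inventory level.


D/P = 0.2830
1 - D/P = 0.7170
I_max = 4244.3924 * 0.7170 = 3043.3036

3043.3036 units


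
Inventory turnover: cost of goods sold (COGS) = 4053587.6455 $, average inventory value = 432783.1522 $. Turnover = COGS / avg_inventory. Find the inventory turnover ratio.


Turnover = 4053587.6455 / 432783.1522 = 9.3663

9.3663


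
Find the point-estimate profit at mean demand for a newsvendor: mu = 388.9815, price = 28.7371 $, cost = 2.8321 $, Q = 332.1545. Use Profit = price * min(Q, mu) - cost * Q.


Sales at mu = min(332.1545, 388.9815) = 332.1545
Revenue = 28.7371 * 332.1545 = 9545.1571
Total cost = 2.8321 * 332.1545 = 940.6948
Profit = 9545.1571 - 940.6948 = 8604.4623

8604.4623 $


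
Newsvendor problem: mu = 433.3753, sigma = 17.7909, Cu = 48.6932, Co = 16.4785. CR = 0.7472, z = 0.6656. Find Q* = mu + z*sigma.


CR = Cu/(Cu+Co) = 48.6932/(48.6932+16.4785) = 0.7472
z = 0.6656
Q* = 433.3753 + 0.6656 * 17.7909 = 445.2169

445.2169 units


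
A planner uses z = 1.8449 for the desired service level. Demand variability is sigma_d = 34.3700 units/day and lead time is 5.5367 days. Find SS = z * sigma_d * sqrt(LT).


sqrt(LT) = sqrt(5.5367) = 2.3530
SS = 1.8449 * 34.3700 * 2.3530 = 149.2031

149.2031 units


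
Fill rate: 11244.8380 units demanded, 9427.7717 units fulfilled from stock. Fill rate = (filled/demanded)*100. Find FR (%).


FR = 9427.7717 / 11244.8380 * 100 = 83.8409

83.8409%


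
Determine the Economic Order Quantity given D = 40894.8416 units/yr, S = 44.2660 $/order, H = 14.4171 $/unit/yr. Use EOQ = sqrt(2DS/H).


2*D*S = 2 * 40894.8416 * 44.2660 = 3620502.1165
2*D*S/H = 251125.5465
EOQ = sqrt(251125.5465) = 501.1243

501.1243 units


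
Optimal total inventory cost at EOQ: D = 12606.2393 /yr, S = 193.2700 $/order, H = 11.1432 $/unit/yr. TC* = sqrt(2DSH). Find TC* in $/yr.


2*D*S*H = 54298760.3431
TC* = sqrt(54298760.3431) = 7368.7693

7368.7693 $/yr


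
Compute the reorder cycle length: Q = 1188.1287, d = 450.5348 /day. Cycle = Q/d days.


Cycle = 1188.1287 / 450.5348 = 2.6372

2.6372 days


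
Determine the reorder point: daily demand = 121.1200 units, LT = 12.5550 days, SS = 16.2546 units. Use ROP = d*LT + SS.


d*LT = 121.1200 * 12.5550 = 1520.6616
ROP = 1520.6616 + 16.2546 = 1536.9162

1536.9162 units


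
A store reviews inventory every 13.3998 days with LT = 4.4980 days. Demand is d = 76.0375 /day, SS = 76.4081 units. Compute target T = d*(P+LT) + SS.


P + LT = 17.8978
d*(P+LT) = 76.0375 * 17.8978 = 1360.9040
T = 1360.9040 + 76.4081 = 1437.3121

1437.3121 units


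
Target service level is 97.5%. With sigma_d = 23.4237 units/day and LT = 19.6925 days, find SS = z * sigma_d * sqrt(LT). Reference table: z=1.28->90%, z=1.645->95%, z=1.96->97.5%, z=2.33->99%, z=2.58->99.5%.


From the table, SL = 97.5% corresponds to z = 1.96
sqrt(LT) = sqrt(19.6925) = 4.4376
SS = 1.96 * 23.4237 * 4.4376 = 203.7333

203.7333 units


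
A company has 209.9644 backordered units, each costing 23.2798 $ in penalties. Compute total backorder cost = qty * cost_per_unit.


Total = 209.9644 * 23.2798 = 4887.9292

4887.9292 $


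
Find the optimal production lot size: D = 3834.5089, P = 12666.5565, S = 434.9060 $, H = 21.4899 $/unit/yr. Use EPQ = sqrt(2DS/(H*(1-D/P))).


1 - D/P = 1 - 0.3027 = 0.6973
H*(1-D/P) = 14.9843
2DS = 3335301.8553
EPQ = sqrt(222586.0354) = 471.7902

471.7902 units


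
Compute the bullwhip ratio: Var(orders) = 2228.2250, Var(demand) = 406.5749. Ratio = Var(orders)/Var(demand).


BW = 2228.2250 / 406.5749 = 5.4805

5.4805


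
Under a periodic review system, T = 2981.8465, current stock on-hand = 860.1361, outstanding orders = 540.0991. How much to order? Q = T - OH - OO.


Inventory position = OH + OO = 860.1361 + 540.0991 = 1400.2352
Q = 2981.8465 - 1400.2352 = 1581.6113

1581.6113 units


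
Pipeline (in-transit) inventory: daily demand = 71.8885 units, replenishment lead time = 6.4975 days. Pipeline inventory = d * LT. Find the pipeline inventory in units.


Pipeline = 71.8885 * 6.4975 = 467.0955

467.0955 units


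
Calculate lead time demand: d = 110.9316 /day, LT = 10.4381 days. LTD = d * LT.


LTD = 110.9316 * 10.4381 = 1157.9151

1157.9151 units


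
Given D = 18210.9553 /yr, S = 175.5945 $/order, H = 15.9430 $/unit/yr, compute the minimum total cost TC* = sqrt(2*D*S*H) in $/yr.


2*D*S*H = 101963252.1243
TC* = sqrt(101963252.1243) = 10097.6855

10097.6855 $/yr


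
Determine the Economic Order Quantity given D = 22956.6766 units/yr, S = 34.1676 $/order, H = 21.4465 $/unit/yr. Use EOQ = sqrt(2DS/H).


2*D*S = 2 * 22956.6766 * 34.1676 = 1568749.0868
2*D*S/H = 73147.0910
EOQ = sqrt(73147.0910) = 270.4572

270.4572 units


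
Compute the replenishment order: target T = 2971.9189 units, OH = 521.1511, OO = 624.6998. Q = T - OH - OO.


Inventory position = OH + OO = 521.1511 + 624.6998 = 1145.8509
Q = 2971.9189 - 1145.8509 = 1826.0680

1826.0680 units


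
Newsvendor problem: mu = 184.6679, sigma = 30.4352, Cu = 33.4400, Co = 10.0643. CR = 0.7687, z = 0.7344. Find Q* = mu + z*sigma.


CR = Cu/(Cu+Co) = 33.4400/(33.4400+10.0643) = 0.7687
z = 0.7344
Q* = 184.6679 + 0.7344 * 30.4352 = 207.0195

207.0195 units


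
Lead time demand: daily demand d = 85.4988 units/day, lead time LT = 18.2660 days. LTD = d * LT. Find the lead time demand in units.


LTD = 85.4988 * 18.2660 = 1561.7211

1561.7211 units


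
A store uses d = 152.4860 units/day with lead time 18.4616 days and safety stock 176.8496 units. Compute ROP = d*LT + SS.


d*LT = 152.4860 * 18.4616 = 2815.1355
ROP = 2815.1355 + 176.8496 = 2991.9851

2991.9851 units


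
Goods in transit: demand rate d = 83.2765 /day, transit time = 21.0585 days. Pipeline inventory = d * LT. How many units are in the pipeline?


Pipeline = 83.2765 * 21.0585 = 1753.6782

1753.6782 units


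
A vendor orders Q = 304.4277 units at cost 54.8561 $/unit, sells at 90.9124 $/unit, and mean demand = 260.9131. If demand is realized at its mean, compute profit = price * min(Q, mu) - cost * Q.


Sales at mu = min(304.4277, 260.9131) = 260.9131
Revenue = 90.9124 * 260.9131 = 23720.2361
Total cost = 54.8561 * 304.4277 = 16699.7164
Profit = 23720.2361 - 16699.7164 = 7020.5198

7020.5198 $


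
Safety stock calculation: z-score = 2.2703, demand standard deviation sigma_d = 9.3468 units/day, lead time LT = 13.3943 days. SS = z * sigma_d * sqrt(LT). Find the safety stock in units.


sqrt(LT) = sqrt(13.3943) = 3.6598
SS = 2.2703 * 9.3468 * 3.6598 = 77.6616

77.6616 units


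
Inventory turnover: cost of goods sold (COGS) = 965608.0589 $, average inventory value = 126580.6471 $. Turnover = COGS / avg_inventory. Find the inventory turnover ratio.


Turnover = 965608.0589 / 126580.6471 = 7.6284

7.6284


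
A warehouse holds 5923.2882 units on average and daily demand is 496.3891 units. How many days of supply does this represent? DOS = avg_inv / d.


DOS = 5923.2882 / 496.3891 = 11.9328

11.9328 days


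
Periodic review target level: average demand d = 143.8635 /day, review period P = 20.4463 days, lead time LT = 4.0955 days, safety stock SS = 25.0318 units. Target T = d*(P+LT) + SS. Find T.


P + LT = 24.5418
d*(P+LT) = 143.8635 * 24.5418 = 3530.6692
T = 3530.6692 + 25.0318 = 3555.7010

3555.7010 units


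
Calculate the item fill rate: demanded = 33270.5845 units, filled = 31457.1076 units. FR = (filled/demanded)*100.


FR = 31457.1076 / 33270.5845 * 100 = 94.5493

94.5493%


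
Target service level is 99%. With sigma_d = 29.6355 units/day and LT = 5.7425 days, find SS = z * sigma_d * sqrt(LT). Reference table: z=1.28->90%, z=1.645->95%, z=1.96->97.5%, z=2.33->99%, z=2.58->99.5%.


From the table, SL = 99% corresponds to z = 2.33
sqrt(LT) = sqrt(5.7425) = 2.3964
SS = 2.33 * 29.6355 * 2.3964 = 165.4698

165.4698 units


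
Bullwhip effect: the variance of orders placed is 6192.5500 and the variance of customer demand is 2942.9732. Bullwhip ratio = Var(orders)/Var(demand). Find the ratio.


BW = 6192.5500 / 2942.9732 = 2.1042

2.1042


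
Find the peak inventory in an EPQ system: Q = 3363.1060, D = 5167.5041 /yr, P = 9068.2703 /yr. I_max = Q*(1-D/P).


D/P = 0.5698
1 - D/P = 0.4302
I_max = 3363.1060 * 0.4302 = 1446.6585

1446.6585 units


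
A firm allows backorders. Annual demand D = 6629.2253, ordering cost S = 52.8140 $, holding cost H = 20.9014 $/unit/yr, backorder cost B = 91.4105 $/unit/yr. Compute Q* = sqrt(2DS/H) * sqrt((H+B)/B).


sqrt(2DS/H) = 183.0346
sqrt((H+B)/B) = 1.1084
Q* = 183.0346 * 1.1084 = 202.8841

202.8841 units


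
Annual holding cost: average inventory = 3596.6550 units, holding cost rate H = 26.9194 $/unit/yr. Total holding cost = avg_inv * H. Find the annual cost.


Cost = 3596.6550 * 26.9194 = 96819.7946

96819.7946 $/yr


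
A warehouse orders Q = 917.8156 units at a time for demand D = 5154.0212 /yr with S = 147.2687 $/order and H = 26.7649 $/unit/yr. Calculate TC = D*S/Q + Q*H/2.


Ordering cost = D*S/Q = 826.9918
Holding cost = Q*H/2 = 12282.6214
TC = 826.9918 + 12282.6214 = 13109.6132

13109.6132 $/yr


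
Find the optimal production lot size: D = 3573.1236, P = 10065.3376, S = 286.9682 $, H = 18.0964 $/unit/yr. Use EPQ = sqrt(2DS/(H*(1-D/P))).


1 - D/P = 1 - 0.3550 = 0.6450
H*(1-D/P) = 11.6723
2DS = 2050745.6957
EPQ = sqrt(175693.2759) = 419.1578

419.1578 units


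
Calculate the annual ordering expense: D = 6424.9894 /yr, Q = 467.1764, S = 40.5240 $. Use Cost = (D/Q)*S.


Number of orders = D/Q = 13.7528
Cost = 13.7528 * 40.5240 = 557.3190

557.3190 $/yr


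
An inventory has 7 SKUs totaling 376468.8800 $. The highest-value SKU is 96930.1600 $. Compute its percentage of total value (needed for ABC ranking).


Top item = 96930.1600
Total = 376468.8800
Percentage = 96930.1600 / 376468.8800 * 100 = 25.7472

25.7472%


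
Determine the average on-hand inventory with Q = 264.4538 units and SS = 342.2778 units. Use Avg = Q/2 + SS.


Q/2 = 132.2269
Avg = 132.2269 + 342.2778 = 474.5047

474.5047 units


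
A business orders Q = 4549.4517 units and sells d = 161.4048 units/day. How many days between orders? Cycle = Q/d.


Cycle = 4549.4517 / 161.4048 = 28.1866

28.1866 days


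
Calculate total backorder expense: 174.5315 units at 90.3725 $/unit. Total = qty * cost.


Total = 174.5315 * 90.3725 = 15772.8480

15772.8480 $


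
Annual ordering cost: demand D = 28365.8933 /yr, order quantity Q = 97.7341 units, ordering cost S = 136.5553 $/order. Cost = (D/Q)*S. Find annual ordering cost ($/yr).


Number of orders = D/Q = 290.2354
Cost = 290.2354 * 136.5553 = 39633.1789

39633.1789 $/yr


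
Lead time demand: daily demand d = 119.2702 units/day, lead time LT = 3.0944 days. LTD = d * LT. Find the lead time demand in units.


LTD = 119.2702 * 3.0944 = 369.0697

369.0697 units


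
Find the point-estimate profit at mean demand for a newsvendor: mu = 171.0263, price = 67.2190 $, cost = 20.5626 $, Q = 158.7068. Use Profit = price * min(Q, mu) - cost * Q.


Sales at mu = min(158.7068, 171.0263) = 158.7068
Revenue = 67.2190 * 158.7068 = 10668.1124
Total cost = 20.5626 * 158.7068 = 3263.4244
Profit = 10668.1124 - 3263.4244 = 7404.6879

7404.6879 $


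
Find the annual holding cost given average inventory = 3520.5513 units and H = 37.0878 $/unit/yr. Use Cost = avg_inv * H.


Cost = 3520.5513 * 37.0878 = 130569.5025

130569.5025 $/yr


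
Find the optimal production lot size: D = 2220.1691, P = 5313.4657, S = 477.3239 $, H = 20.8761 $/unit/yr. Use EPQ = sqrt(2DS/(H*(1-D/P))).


1 - D/P = 1 - 0.4178 = 0.5822
H*(1-D/P) = 12.1533
2DS = 2119479.5469
EPQ = sqrt(174395.8631) = 417.6073

417.6073 units


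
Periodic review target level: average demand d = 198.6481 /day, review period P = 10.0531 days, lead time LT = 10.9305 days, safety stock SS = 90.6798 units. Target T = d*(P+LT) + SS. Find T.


P + LT = 20.9836
d*(P+LT) = 198.6481 * 20.9836 = 4168.3523
T = 4168.3523 + 90.6798 = 4259.0321

4259.0321 units


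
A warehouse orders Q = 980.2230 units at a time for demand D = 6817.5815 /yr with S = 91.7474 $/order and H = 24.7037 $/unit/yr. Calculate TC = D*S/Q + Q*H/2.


Ordering cost = D*S/Q = 638.1154
Holding cost = Q*H/2 = 12107.5675
TC = 638.1154 + 12107.5675 = 12745.6828

12745.6828 $/yr


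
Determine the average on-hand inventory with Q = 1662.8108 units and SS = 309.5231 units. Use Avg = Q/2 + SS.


Q/2 = 831.4054
Avg = 831.4054 + 309.5231 = 1140.9285

1140.9285 units


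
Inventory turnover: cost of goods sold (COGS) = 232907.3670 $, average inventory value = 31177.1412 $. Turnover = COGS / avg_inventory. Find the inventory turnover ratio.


Turnover = 232907.3670 / 31177.1412 = 7.4705

7.4705


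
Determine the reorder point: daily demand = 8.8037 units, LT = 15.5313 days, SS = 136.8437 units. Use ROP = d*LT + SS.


d*LT = 8.8037 * 15.5313 = 136.7329
ROP = 136.7329 + 136.8437 = 273.5766

273.5766 units


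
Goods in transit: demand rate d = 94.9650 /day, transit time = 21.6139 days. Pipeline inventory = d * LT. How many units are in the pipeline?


Pipeline = 94.9650 * 21.6139 = 2052.5640

2052.5640 units


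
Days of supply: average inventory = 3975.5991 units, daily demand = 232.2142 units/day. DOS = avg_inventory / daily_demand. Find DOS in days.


DOS = 3975.5991 / 232.2142 = 17.1204

17.1204 days


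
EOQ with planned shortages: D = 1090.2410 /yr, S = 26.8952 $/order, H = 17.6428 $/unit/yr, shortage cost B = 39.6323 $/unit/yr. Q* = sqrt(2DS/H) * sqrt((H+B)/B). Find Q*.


sqrt(2DS/H) = 57.6541
sqrt((H+B)/B) = 1.2021
Q* = 57.6541 * 1.2021 = 69.3088

69.3088 units


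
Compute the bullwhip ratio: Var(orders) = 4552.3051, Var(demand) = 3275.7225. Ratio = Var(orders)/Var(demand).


BW = 4552.3051 / 3275.7225 = 1.3897

1.3897


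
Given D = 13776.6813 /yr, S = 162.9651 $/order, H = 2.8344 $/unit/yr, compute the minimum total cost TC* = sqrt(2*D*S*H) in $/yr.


2*D*S*H = 12727126.3114
TC* = sqrt(12727126.3114) = 3567.5098

3567.5098 $/yr


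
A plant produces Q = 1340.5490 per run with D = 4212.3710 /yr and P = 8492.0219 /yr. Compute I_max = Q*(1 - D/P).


D/P = 0.4960
1 - D/P = 0.5040
I_max = 1340.5490 * 0.5040 = 675.5849

675.5849 units


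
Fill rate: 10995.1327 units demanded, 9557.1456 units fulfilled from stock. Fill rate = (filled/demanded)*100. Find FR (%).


FR = 9557.1456 / 10995.1327 * 100 = 86.9216

86.9216%


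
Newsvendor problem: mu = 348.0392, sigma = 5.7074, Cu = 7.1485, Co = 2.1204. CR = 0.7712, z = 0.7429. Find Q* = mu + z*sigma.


CR = Cu/(Cu+Co) = 7.1485/(7.1485+2.1204) = 0.7712
z = 0.7429
Q* = 348.0392 + 0.7429 * 5.7074 = 352.2792

352.2792 units


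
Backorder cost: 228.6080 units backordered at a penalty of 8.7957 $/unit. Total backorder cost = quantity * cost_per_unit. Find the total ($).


Total = 228.6080 * 8.7957 = 2010.7674

2010.7674 $


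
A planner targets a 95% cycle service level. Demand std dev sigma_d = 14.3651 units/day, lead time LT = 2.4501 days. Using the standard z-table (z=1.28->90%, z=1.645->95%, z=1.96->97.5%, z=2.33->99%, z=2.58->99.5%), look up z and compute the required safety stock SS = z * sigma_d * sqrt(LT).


From the table, SL = 95% corresponds to z = 1.645
sqrt(LT) = sqrt(2.4501) = 1.5653
SS = 1.645 * 14.3651 * 1.5653 = 36.9885

36.9885 units


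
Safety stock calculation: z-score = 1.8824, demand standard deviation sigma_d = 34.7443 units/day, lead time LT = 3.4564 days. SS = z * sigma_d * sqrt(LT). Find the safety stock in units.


sqrt(LT) = sqrt(3.4564) = 1.8591
SS = 1.8824 * 34.7443 * 1.8591 = 121.5927

121.5927 units


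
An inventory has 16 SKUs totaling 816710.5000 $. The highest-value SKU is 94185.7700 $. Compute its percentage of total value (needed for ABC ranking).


Top item = 94185.7700
Total = 816710.5000
Percentage = 94185.7700 / 816710.5000 * 100 = 11.5323

11.5323%


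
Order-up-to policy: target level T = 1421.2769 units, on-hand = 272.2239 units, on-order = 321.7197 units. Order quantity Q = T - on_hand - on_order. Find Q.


Inventory position = OH + OO = 272.2239 + 321.7197 = 593.9436
Q = 1421.2769 - 593.9436 = 827.3333

827.3333 units


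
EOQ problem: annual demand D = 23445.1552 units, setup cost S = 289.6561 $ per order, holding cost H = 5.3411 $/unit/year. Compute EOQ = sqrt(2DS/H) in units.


2*D*S = 2 * 23445.1552 * 289.6561 = 13582064.4383
2*D*S/H = 2542933.9346
EOQ = sqrt(2542933.9346) = 1594.6579

1594.6579 units


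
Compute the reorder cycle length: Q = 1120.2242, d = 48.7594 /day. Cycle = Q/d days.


Cycle = 1120.2242 / 48.7594 = 22.9745

22.9745 days


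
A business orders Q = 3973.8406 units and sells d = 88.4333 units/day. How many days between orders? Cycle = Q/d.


Cycle = 3973.8406 / 88.4333 = 44.9360

44.9360 days


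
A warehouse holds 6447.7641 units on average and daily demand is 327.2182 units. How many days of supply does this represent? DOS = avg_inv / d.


DOS = 6447.7641 / 327.2182 = 19.7048

19.7048 days


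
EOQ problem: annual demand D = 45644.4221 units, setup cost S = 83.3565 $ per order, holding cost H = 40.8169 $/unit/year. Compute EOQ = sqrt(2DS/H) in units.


2*D*S = 2 * 45644.4221 * 83.3565 = 7609518.5416
2*D*S/H = 186430.5849
EOQ = sqrt(186430.5849) = 431.7761

431.7761 units


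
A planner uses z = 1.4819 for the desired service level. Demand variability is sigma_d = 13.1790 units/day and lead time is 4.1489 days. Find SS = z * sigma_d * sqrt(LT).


sqrt(LT) = sqrt(4.1489) = 2.0369
SS = 1.4819 * 13.1790 * 2.0369 = 39.7803

39.7803 units


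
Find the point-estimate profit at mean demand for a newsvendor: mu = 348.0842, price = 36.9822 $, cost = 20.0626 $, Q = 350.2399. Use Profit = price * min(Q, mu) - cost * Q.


Sales at mu = min(350.2399, 348.0842) = 348.0842
Revenue = 36.9822 * 348.0842 = 12872.9195
Total cost = 20.0626 * 350.2399 = 7026.7230
Profit = 12872.9195 - 7026.7230 = 5846.1965

5846.1965 $


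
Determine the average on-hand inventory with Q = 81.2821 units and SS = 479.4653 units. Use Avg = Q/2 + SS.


Q/2 = 40.6410
Avg = 40.6410 + 479.4653 = 520.1064

520.1064 units


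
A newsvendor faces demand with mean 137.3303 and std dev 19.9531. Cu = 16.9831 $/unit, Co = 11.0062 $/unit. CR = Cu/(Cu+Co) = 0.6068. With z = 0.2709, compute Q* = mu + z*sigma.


CR = Cu/(Cu+Co) = 16.9831/(16.9831+11.0062) = 0.6068
z = 0.2709
Q* = 137.3303 + 0.2709 * 19.9531 = 142.7356

142.7356 units


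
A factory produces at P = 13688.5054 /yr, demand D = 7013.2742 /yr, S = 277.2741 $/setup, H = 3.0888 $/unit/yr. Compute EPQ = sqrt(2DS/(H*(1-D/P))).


1 - D/P = 1 - 0.5123 = 0.4877
H*(1-D/P) = 1.5063
2DS = 3889198.5837
EPQ = sqrt(2582022.6617) = 1606.8673

1606.8673 units


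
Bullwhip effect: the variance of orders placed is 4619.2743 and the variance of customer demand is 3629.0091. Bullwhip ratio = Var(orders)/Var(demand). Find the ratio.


BW = 4619.2743 / 3629.0091 = 1.2729

1.2729


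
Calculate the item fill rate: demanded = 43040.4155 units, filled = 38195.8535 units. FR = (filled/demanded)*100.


FR = 38195.8535 / 43040.4155 * 100 = 88.7442

88.7442%


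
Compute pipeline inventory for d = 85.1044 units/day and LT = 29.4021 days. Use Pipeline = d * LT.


Pipeline = 85.1044 * 29.4021 = 2502.2481

2502.2481 units


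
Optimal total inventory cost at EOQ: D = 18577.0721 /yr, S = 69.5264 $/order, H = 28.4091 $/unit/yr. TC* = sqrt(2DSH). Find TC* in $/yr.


2*D*S*H = 73386213.5775
TC* = sqrt(73386213.5775) = 8566.5754

8566.5754 $/yr


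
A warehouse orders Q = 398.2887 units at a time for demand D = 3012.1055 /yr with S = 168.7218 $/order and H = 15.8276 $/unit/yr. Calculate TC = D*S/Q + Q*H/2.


Ordering cost = D*S/Q = 1275.9786
Holding cost = Q*H/2 = 3151.9771
TC = 1275.9786 + 3151.9771 = 4427.9557

4427.9557 $/yr


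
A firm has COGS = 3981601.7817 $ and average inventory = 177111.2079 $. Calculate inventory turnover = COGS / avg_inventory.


Turnover = 3981601.7817 / 177111.2079 = 22.4808

22.4808


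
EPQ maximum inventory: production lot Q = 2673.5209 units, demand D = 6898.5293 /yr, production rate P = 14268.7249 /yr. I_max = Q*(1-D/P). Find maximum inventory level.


D/P = 0.4835
1 - D/P = 0.5165
I_max = 2673.5209 * 0.5165 = 1380.9483

1380.9483 units


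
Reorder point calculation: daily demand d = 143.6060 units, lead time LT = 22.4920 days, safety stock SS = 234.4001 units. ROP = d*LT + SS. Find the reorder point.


d*LT = 143.6060 * 22.4920 = 3229.9862
ROP = 3229.9862 + 234.4001 = 3464.3863

3464.3863 units


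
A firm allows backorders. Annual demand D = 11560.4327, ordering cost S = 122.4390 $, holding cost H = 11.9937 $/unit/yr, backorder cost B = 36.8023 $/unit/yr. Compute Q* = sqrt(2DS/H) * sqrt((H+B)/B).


sqrt(2DS/H) = 485.8311
sqrt((H+B)/B) = 1.1515
Q* = 485.8311 * 1.1515 = 559.4226

559.4226 units


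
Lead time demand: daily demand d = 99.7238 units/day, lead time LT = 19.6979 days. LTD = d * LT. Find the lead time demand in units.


LTD = 99.7238 * 19.6979 = 1964.3494

1964.3494 units


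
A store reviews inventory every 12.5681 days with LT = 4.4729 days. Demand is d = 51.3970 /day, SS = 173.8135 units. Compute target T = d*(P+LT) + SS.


P + LT = 17.0410
d*(P+LT) = 51.3970 * 17.0410 = 875.8563
T = 875.8563 + 173.8135 = 1049.6698

1049.6698 units


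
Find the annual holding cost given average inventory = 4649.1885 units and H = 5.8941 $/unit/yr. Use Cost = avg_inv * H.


Cost = 4649.1885 * 5.8941 = 27402.7819

27402.7819 $/yr


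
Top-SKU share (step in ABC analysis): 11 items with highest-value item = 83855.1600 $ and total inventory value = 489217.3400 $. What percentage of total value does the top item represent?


Top item = 83855.1600
Total = 489217.3400
Percentage = 83855.1600 / 489217.3400 * 100 = 17.1407

17.1407%


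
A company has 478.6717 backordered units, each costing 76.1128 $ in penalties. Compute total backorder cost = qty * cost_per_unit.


Total = 478.6717 * 76.1128 = 36433.0434

36433.0434 $


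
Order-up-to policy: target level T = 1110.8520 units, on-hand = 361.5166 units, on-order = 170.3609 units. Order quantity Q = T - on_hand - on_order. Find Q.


Inventory position = OH + OO = 361.5166 + 170.3609 = 531.8775
Q = 1110.8520 - 531.8775 = 578.9745

578.9745 units


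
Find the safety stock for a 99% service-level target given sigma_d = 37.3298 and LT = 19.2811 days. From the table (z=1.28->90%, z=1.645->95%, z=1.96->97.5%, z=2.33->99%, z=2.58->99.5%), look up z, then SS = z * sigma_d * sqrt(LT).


From the table, SL = 99% corresponds to z = 2.33
sqrt(LT) = sqrt(19.2811) = 4.3910
SS = 2.33 * 37.3298 * 4.3910 = 381.9245

381.9245 units


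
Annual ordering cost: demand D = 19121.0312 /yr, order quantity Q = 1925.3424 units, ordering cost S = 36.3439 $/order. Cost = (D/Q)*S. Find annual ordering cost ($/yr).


Number of orders = D/Q = 9.9312
Cost = 9.9312 * 36.3439 = 360.9399

360.9399 $/yr


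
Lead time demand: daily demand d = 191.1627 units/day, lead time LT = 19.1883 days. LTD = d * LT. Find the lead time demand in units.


LTD = 191.1627 * 19.1883 = 3668.0872

3668.0872 units


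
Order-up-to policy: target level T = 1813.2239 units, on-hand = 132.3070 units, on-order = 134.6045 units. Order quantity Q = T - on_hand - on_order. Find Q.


Inventory position = OH + OO = 132.3070 + 134.6045 = 266.9115
Q = 1813.2239 - 266.9115 = 1546.3124

1546.3124 units


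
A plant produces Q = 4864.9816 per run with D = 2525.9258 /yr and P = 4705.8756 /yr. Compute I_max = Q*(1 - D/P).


D/P = 0.5368
1 - D/P = 0.4632
I_max = 4864.9816 * 0.4632 = 2253.6541

2253.6541 units


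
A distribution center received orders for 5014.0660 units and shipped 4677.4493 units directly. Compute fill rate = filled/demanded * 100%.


FR = 4677.4493 / 5014.0660 * 100 = 93.2866

93.2866%


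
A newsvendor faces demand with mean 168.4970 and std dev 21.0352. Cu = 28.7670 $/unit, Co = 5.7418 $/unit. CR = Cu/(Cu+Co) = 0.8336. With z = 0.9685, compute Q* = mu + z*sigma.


CR = Cu/(Cu+Co) = 28.7670/(28.7670+5.7418) = 0.8336
z = 0.9685
Q* = 168.4970 + 0.9685 * 21.0352 = 188.8696

188.8696 units


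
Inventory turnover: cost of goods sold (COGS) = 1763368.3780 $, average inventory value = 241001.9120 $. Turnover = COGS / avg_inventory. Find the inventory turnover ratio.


Turnover = 1763368.3780 / 241001.9120 = 7.3168

7.3168


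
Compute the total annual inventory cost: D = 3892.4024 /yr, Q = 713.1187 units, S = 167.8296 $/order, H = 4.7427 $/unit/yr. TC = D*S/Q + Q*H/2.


Ordering cost = D*S/Q = 916.0612
Holding cost = Q*H/2 = 1691.0540
TC = 916.0612 + 1691.0540 = 2607.1152

2607.1152 $/yr


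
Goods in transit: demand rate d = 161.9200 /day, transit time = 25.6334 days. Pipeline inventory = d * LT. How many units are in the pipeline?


Pipeline = 161.9200 * 25.6334 = 4150.5601

4150.5601 units


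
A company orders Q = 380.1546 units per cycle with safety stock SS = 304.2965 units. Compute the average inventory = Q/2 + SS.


Q/2 = 190.0773
Avg = 190.0773 + 304.2965 = 494.3738

494.3738 units


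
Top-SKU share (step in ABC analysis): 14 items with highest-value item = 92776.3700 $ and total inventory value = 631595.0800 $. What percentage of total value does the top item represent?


Top item = 92776.3700
Total = 631595.0800
Percentage = 92776.3700 / 631595.0800 * 100 = 14.6892

14.6892%


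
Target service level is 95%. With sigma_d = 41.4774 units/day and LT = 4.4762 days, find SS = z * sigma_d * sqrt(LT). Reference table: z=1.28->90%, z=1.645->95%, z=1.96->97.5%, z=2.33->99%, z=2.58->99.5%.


From the table, SL = 95% corresponds to z = 1.645
sqrt(LT) = sqrt(4.4762) = 2.1157
SS = 1.645 * 41.4774 * 2.1157 = 144.3551

144.3551 units


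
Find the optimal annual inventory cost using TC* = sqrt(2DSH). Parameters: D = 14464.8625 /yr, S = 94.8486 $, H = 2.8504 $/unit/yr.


2*D*S*H = 7821337.7343
TC* = sqrt(7821337.7343) = 2796.6655

2796.6655 $/yr


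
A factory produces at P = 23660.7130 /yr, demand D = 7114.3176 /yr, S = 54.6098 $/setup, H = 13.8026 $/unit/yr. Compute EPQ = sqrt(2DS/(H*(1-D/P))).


1 - D/P = 1 - 0.3007 = 0.6993
H*(1-D/P) = 9.6524
2DS = 777022.9225
EPQ = sqrt(80500.2739) = 283.7257

283.7257 units


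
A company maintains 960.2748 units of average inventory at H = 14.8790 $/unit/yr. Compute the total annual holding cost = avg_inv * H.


Cost = 960.2748 * 14.8790 = 14287.9287

14287.9287 $/yr


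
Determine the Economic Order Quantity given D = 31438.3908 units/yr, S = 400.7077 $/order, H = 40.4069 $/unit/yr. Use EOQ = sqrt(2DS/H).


2*D*S = 2 * 31438.3908 * 400.7077 = 25195210.5383
2*D*S/H = 623537.3300
EOQ = sqrt(623537.3300) = 789.6438

789.6438 units


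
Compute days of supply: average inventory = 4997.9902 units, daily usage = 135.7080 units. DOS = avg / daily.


DOS = 4997.9902 / 135.7080 = 36.8290

36.8290 days


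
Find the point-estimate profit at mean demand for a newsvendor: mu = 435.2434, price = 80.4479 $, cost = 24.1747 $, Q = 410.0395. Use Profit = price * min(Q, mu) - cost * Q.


Sales at mu = min(410.0395, 435.2434) = 410.0395
Revenue = 80.4479 * 410.0395 = 32986.8167
Total cost = 24.1747 * 410.0395 = 9912.5819
Profit = 32986.8167 - 9912.5819 = 23074.2348

23074.2348 $


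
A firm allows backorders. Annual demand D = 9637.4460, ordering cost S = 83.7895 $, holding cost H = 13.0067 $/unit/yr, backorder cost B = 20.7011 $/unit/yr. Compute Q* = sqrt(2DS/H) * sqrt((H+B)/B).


sqrt(2DS/H) = 352.3767
sqrt((H+B)/B) = 1.2761
Q* = 352.3767 * 1.2761 = 449.6511

449.6511 units


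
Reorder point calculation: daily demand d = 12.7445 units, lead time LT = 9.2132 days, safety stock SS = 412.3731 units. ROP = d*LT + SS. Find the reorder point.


d*LT = 12.7445 * 9.2132 = 117.4176
ROP = 117.4176 + 412.3731 = 529.7907

529.7907 units


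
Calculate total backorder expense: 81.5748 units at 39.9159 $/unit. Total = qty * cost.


Total = 81.5748 * 39.9159 = 3256.1316

3256.1316 $


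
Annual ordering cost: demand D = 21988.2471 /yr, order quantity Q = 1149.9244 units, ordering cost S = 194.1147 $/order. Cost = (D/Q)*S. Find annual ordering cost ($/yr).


Number of orders = D/Q = 19.1215
Cost = 19.1215 * 194.1147 = 3711.7588

3711.7588 $/yr


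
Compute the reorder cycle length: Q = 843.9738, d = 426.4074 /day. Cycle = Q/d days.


Cycle = 843.9738 / 426.4074 = 1.9793

1.9793 days


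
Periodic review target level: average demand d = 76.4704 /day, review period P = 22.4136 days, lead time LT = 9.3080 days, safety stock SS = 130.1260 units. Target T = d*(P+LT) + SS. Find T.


P + LT = 31.7216
d*(P+LT) = 76.4704 * 31.7216 = 2425.7634
T = 2425.7634 + 130.1260 = 2555.8894

2555.8894 units


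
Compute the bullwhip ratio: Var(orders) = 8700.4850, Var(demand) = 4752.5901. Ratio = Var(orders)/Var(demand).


BW = 8700.4850 / 4752.5901 = 1.8307

1.8307


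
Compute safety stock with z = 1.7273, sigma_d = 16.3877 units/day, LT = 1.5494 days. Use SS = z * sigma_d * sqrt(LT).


sqrt(LT) = sqrt(1.5494) = 1.2447
SS = 1.7273 * 16.3877 * 1.2447 = 35.2345

35.2345 units


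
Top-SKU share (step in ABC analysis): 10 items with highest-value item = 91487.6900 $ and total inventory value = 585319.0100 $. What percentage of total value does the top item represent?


Top item = 91487.6900
Total = 585319.0100
Percentage = 91487.6900 / 585319.0100 * 100 = 15.6304

15.6304%


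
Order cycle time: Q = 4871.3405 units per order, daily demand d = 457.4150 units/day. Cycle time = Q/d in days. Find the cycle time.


Cycle = 4871.3405 / 457.4150 = 10.6497

10.6497 days


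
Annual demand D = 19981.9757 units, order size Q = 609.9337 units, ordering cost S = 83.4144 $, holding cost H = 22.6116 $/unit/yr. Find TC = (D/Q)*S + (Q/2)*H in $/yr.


Ordering cost = D*S/Q = 2732.7306
Holding cost = Q*H/2 = 6895.7884
TC = 2732.7306 + 6895.7884 = 9628.5191

9628.5191 $/yr


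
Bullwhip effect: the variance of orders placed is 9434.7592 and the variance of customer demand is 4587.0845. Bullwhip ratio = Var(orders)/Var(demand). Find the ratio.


BW = 9434.7592 / 4587.0845 = 2.0568

2.0568


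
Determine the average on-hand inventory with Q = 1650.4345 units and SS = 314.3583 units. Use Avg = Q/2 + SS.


Q/2 = 825.2173
Avg = 825.2173 + 314.3583 = 1139.5756

1139.5756 units


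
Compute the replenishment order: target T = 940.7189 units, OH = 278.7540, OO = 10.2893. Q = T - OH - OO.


Inventory position = OH + OO = 278.7540 + 10.2893 = 289.0433
Q = 940.7189 - 289.0433 = 651.6756

651.6756 units


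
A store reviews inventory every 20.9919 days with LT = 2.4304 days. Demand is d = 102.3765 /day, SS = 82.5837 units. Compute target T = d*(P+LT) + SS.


P + LT = 23.4223
d*(P+LT) = 102.3765 * 23.4223 = 2397.8931
T = 2397.8931 + 82.5837 = 2480.4768

2480.4768 units


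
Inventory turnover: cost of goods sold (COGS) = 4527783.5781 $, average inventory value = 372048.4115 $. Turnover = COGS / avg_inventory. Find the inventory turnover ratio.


Turnover = 4527783.5781 / 372048.4115 = 12.1699

12.1699


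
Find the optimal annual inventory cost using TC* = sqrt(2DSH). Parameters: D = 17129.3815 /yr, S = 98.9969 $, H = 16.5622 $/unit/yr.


2*D*S*H = 56170889.0298
TC* = sqrt(56170889.0298) = 7494.7241

7494.7241 $/yr


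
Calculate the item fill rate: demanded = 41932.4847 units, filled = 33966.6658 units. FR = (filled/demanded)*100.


FR = 33966.6658 / 41932.4847 * 100 = 81.0032

81.0032%


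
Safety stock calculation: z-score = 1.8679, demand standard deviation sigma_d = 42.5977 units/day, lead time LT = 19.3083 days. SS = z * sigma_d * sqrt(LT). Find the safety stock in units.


sqrt(LT) = sqrt(19.3083) = 4.3941
SS = 1.8679 * 42.5977 * 4.3941 = 349.6325

349.6325 units


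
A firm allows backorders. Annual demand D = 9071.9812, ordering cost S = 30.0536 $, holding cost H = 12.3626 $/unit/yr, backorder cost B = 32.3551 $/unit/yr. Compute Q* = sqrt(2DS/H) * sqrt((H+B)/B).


sqrt(2DS/H) = 210.0194
sqrt((H+B)/B) = 1.1756
Q* = 210.0194 * 1.1756 = 246.9038

246.9038 units


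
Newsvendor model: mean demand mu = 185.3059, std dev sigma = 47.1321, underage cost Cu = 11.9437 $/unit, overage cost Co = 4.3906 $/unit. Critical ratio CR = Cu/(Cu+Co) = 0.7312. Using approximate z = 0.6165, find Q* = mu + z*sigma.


CR = Cu/(Cu+Co) = 11.9437/(11.9437+4.3906) = 0.7312
z = 0.6165
Q* = 185.3059 + 0.6165 * 47.1321 = 214.3628

214.3628 units


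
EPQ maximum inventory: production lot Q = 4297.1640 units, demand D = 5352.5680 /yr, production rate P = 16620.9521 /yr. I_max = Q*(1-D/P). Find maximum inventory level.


D/P = 0.3220
1 - D/P = 0.6780
I_max = 4297.1640 * 0.6780 = 2913.3165

2913.3165 units


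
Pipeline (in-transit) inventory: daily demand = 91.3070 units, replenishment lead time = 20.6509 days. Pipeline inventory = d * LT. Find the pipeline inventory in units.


Pipeline = 91.3070 * 20.6509 = 1885.5717

1885.5717 units


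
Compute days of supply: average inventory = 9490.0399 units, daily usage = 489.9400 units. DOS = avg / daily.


DOS = 9490.0399 / 489.9400 = 19.3698

19.3698 days


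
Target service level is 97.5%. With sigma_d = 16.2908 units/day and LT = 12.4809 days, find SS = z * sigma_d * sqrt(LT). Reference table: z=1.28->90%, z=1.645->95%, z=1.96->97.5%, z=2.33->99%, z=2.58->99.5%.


From the table, SL = 97.5% corresponds to z = 1.96
sqrt(LT) = sqrt(12.4809) = 3.5328
SS = 1.96 * 16.2908 * 3.5328 = 112.8032

112.8032 units


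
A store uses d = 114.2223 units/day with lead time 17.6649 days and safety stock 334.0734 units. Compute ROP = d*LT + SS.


d*LT = 114.2223 * 17.6649 = 2017.7255
ROP = 2017.7255 + 334.0734 = 2351.7989

2351.7989 units


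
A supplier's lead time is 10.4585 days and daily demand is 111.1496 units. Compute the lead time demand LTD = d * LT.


LTD = 111.1496 * 10.4585 = 1162.4581

1162.4581 units


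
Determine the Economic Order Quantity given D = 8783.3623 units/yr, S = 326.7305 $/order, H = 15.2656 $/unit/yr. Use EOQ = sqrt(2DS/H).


2*D*S = 2 * 8783.3623 * 326.7305 = 5739584.7119
2*D*S/H = 375981.5999
EOQ = sqrt(375981.5999) = 613.1734

613.1734 units


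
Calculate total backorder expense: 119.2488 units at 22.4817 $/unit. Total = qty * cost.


Total = 119.2488 * 22.4817 = 2680.9157

2680.9157 $


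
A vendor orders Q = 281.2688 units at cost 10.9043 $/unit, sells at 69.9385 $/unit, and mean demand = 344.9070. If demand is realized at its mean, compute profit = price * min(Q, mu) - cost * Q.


Sales at mu = min(281.2688, 344.9070) = 281.2688
Revenue = 69.9385 * 281.2688 = 19671.5180
Total cost = 10.9043 * 281.2688 = 3067.0394
Profit = 19671.5180 - 3067.0394 = 16604.4786

16604.4786 $


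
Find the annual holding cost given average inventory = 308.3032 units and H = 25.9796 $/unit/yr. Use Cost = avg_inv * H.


Cost = 308.3032 * 25.9796 = 8009.5938

8009.5938 $/yr


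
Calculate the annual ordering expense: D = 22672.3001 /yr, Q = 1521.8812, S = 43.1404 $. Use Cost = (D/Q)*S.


Number of orders = D/Q = 14.8975
Cost = 14.8975 * 43.1404 = 642.6862

642.6862 $/yr


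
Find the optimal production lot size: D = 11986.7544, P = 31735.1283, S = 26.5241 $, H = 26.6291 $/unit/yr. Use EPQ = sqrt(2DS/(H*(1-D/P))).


1 - D/P = 1 - 0.3777 = 0.6223
H*(1-D/P) = 16.5710
2DS = 635875.7448
EPQ = sqrt(38372.9058) = 195.8900

195.8900 units


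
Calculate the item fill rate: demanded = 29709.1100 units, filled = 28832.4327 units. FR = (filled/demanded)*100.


FR = 28832.4327 / 29709.1100 * 100 = 97.0491

97.0491%


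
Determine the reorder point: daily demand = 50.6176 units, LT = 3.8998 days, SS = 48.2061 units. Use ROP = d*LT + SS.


d*LT = 50.6176 * 3.8998 = 197.3985
ROP = 197.3985 + 48.2061 = 245.6046

245.6046 units


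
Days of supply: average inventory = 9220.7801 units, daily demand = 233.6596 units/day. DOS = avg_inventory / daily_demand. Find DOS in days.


DOS = 9220.7801 / 233.6596 = 39.4624

39.4624 days


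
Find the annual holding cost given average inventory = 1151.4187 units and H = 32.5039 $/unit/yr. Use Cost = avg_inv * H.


Cost = 1151.4187 * 32.5039 = 37425.5983

37425.5983 $/yr


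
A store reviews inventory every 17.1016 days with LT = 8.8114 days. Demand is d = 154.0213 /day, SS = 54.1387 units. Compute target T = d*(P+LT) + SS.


P + LT = 25.9130
d*(P+LT) = 154.0213 * 25.9130 = 3991.1539
T = 3991.1539 + 54.1387 = 4045.2926

4045.2926 units


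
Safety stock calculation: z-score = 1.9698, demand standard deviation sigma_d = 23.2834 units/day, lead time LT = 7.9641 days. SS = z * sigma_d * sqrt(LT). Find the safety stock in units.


sqrt(LT) = sqrt(7.9641) = 2.8221
SS = 1.9698 * 23.2834 * 2.8221 = 129.4306

129.4306 units


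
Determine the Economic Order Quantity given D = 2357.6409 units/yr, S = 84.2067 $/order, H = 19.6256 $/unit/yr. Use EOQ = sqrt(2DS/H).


2*D*S = 2 * 2357.6409 * 84.2067 = 397058.3199
2*D*S/H = 20231.6525
EOQ = sqrt(20231.6525) = 142.2380

142.2380 units


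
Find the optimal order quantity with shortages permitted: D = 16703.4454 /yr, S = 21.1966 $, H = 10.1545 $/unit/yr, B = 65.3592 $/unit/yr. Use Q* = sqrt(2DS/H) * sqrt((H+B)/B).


sqrt(2DS/H) = 264.0717
sqrt((H+B)/B) = 1.0749
Q* = 264.0717 * 1.0749 = 283.8451

283.8451 units


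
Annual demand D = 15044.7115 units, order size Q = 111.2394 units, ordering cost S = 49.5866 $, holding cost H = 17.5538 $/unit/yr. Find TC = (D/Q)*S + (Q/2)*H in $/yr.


Ordering cost = D*S/Q = 6706.4016
Holding cost = Q*H/2 = 976.3371
TC = 6706.4016 + 976.3371 = 7682.7387

7682.7387 $/yr


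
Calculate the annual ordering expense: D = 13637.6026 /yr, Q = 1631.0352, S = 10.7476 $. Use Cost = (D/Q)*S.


Number of orders = D/Q = 8.3613
Cost = 8.3613 * 10.7476 = 89.8641

89.8641 $/yr
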